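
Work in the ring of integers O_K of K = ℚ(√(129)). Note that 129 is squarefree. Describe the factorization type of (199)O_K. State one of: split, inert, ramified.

Since 129 ≡ 1 mod 4, the ring of integers is ℤ[(1+√129)/2] with discriminant 129.
Since gcd(199, 129) = 1 the prime 199 does not ramify.
Euler's criterion: 129^99 mod 199 = 198. Thus (129|199) = -1.
Legendre symbol -1 ⇒ 199 is inert.

remains prime (inert)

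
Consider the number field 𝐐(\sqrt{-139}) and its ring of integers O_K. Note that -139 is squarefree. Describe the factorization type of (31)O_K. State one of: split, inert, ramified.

Since -139 ≡ 1 mod 4, the ring of integers is ℤ[(1+√-139)/2] with discriminant -139.
Since gcd(31, -139) = 1 the prime 31 does not ramify.
Compute (-139/31) via Euler: 16^((31-1)/2) mod 31 = 1, so (-139/31) = 1.
(-139/31) = 1, so 31 splits.

31 splits in O_K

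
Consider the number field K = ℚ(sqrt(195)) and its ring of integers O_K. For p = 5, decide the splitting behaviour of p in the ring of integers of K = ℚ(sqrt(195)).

ramified — (5) = 𝔭²

195 mod 4 = 3, hence disc K = 4·195 = 780 and O_K = ℤ[√195].
Ramification test: 5 | 780. The prime 5 ramifies in K.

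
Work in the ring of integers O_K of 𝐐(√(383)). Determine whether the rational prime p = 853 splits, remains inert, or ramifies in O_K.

split

383 mod 4 = 3, hence disc K = 4·383 = 1532 and O_K = ℤ[√383].
disc(K) = 1532 is not divisible by 853; 853 is unramified.
(383/853) = 383^426 mod 853 = 1, giving Legendre symbol 1.
d is a quadratic residue mod p, hence 853 splits in O_K.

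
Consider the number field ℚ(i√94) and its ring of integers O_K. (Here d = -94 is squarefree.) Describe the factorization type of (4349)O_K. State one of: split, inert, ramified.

p is inert

Since -94 ≢ 1 mod 4, the ring of integers is ℤ[√-94] with discriminant 4·(-94) = -376.
4349 ∤ -376, so 4349 is unramified.
Euler's criterion: (-94)^2174 mod 4349 = 4348. Thus (-94|4349) = -1.
(-94/4349) = -1, so 4349 is inert.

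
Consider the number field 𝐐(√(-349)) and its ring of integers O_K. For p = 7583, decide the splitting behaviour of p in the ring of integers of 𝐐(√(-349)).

Since -349 ≢ 1 mod 4, the ring of integers is ℤ[√-349] with discriminant 4·(-349) = -1396.
disc(K) = -1396 is not divisible by 7583; 7583 is unramified.
Compute (-349/7583) via Euler: 7234^((7583-1)/2) mod 7583 = 7582, so (-349/7583) = -1.
d is a non-residue mod p, hence 7583 remains inert in O_K.

p is inert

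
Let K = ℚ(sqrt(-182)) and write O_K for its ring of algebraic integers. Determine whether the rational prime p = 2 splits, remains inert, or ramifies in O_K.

ramifies in O_K

-182 mod 4 = 2, hence disc K = 4·(-182) = -728 and O_K = ℤ[√-182].
2 divides disc(K) = -728, so 2 ramifies.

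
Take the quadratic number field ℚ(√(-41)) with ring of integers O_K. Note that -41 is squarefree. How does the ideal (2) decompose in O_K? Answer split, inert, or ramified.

ramified

d = -41 ≡ 3 (mod 4), so O_K = ℤ[√-41] and disc(K) = 4d = -164.
disc(K) = -164 = 2·(-82), so p = 2 is ramified.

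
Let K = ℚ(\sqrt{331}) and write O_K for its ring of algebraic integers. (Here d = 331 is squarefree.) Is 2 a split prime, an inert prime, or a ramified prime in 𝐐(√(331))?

331 mod 4 = 3, hence disc K = 4·331 = 1324 and O_K = ℤ[√331].
2 divides disc(K) = 1324, so 2 ramifies.

ramified — (2) = 𝔭²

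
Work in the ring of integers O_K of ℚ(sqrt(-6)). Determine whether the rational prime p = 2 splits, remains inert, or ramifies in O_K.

p ramifies

Since -6 ≢ 1 mod 4, the ring of integers is ℤ[√-6] with discriminant 4·(-6) = -24.
2 divides disc(K) = -24, so 2 ramifies.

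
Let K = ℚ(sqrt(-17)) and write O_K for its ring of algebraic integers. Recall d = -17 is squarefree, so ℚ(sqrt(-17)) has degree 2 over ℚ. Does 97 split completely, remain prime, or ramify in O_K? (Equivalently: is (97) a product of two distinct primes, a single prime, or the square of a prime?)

remains prime (inert)

Since -17 ≢ 1 mod 4, the ring of integers is ℤ[√-17] with discriminant 4·(-17) = -68.
97 ∤ -68, so 97 is unramified.
(-17/97) = 80^48 mod 97 = 96, giving Legendre symbol -1.
Legendre symbol -1 ⇒ 97 is inert.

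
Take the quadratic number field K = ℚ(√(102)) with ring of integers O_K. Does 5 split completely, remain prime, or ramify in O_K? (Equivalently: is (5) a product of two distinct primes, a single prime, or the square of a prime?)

102 mod 4 = 2, hence disc K = 4·102 = 408 and O_K = ℤ[√102].
Since gcd(5, 408) = 1 the prime 5 does not ramify.
Compute (102/5) via Euler: 2^((5-1)/2) mod 5 = 4, so (102/5) = -1.
d is a non-residue mod p, hence 5 remains inert in O_K.

inert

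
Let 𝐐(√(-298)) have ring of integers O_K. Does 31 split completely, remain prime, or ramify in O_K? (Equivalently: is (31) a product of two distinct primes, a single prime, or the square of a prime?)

31 remains inert

-298 mod 4 = 2, hence disc K = 4·(-298) = -1192 and O_K = ℤ[√-298].
disc(K) = -1192 is not divisible by 31; 31 is unramified.
Euler's criterion: (-298)^15 mod 31 = 30. Thus (-298|31) = -1.
Legendre symbol -1 ⇒ 31 is inert.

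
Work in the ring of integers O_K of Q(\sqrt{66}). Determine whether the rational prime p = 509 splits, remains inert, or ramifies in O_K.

d = 66 ≡ 2 (mod 4), so O_K = ℤ[√66] and disc(K) = 4d = 264.
Since gcd(509, 264) = 1 the prime 509 does not ramify.
Legendre symbol by Euler's criterion: (66/509) ≡ 66^254 ≡ 1 (mod 509), i.e. (66/509) = 1.
(66/509) = 1, so 509 splits.

split — (509) = 𝔭₁𝔭₂ with 𝔭₁ ≠ 𝔭₂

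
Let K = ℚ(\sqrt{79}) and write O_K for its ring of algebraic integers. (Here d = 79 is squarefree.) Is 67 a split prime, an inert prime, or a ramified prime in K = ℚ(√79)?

inert

79 mod 4 = 3, hence disc K = 4·79 = 316 and O_K = ℤ[√79].
67 ∤ 316, so 67 is unramified.
Legendre symbol by Euler's criterion: (79/67) ≡ 79^33 ≡ 66 (mod 67), i.e. (79/67) = -1.
(79/67) = -1, so 67 is inert.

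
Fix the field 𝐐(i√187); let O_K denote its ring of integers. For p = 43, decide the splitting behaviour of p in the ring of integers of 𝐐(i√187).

inert — (43) stays prime in O_K

d = -187 ≡ 1 (mod 4), so O_K = ℤ[(1+√-187)/2] and disc(K) = d = -187.
43 ∤ -187, so 43 is unramified.
Legendre symbol by Euler's criterion: (-187/43) ≡ (-187)^21 ≡ 42 (mod 43), i.e. (-187/43) = -1.
(-187/43) = -1, so 43 is inert.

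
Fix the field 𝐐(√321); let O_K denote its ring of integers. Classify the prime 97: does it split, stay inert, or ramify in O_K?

remains prime (inert)

Since 321 ≡ 1 mod 4, the ring of integers is ℤ[(1+√321)/2] with discriminant 321.
97 ∤ 321, so 97 is unramified.
Legendre symbol by Euler's criterion: (321/97) ≡ 321^48 ≡ 96 (mod 97), i.e. (321/97) = -1.
d is a non-residue mod p, hence 97 remains inert in O_K.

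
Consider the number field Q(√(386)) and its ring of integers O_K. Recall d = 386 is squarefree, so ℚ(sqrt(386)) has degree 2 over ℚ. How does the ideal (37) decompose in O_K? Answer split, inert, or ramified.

Since 386 ≢ 1 mod 4, the ring of integers is ℤ[√386] with discriminant 4·386 = 1544.
disc(K) = 1544 is not divisible by 37; 37 is unramified.
Euler's criterion: 386^18 mod 37 = 1. Thus (386|37) = 1.
d is a quadratic residue mod p, hence 37 splits in O_K.

splits completely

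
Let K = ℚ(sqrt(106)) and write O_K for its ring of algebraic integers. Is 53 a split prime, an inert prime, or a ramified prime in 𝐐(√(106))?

d = 106 ≡ 2 (mod 4), so O_K = ℤ[√106] and disc(K) = 4d = 424.
Ramification test: 53 | 424. The prime 53 ramifies in K.

ramifies in O_K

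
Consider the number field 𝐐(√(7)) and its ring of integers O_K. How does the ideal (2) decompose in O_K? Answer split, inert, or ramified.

d = 7 ≡ 3 (mod 4), so O_K = ℤ[√7] and disc(K) = 4d = 28.
disc(K) = 28 = 2·14, so p = 2 is ramified.

ramifies in O_K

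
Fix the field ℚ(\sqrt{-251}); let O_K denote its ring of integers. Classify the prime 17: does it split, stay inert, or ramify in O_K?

Since -251 ≡ 1 mod 4, the ring of integers is ℤ[(1+√-251)/2] with discriminant -251.
17 ∤ -251, so 17 is unramified.
(-251/17) = 4^8 mod 17 = 1, giving Legendre symbol 1.
d is a quadratic residue mod p, hence 17 splits in O_K.

17 splits in O_K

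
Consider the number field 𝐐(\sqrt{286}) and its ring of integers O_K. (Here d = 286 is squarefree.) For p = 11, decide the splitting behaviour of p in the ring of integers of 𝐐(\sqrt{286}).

d = 286 ≡ 2 (mod 4), so O_K = ℤ[√286] and disc(K) = 4d = 1144.
11 divides disc(K) = 1144, so 11 ramifies.

ramified — (11) = 𝔭²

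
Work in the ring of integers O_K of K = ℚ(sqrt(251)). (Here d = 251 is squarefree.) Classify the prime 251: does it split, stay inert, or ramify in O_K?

ramified — (251) = 𝔭²

d = 251 ≡ 3 (mod 4), so O_K = ℤ[√251] and disc(K) = 4d = 1004.
251 divides disc(K) = 1004, so 251 ramifies.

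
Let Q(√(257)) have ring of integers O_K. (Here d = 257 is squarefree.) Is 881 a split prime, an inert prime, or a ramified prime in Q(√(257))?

Since 257 ≡ 1 mod 4, the ring of integers is ℤ[(1+√257)/2] with discriminant 257.
881 ∤ 257, so 881 is unramified.
Euler's criterion: 257^440 mod 881 = 880. Thus (257|881) = -1.
d is a non-residue mod p, hence 881 remains inert in O_K.

inert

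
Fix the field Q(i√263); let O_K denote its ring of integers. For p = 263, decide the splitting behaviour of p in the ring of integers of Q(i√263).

ramified

d = -263 ≡ 1 (mod 4), so O_K = ℤ[(1+√-263)/2] and disc(K) = d = -263.
disc(K) = -263 = 263·(-1), so p = 263 is ramified.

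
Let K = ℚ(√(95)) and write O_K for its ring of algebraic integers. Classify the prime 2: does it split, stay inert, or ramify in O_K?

ramifies in O_K

95 mod 4 = 3, hence disc K = 4·95 = 380 and O_K = ℤ[√95].
Ramification test: 2 | 380. The prime 2 ramifies in K.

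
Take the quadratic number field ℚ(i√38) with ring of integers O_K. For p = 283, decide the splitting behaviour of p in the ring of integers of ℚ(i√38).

Since -38 ≢ 1 mod 4, the ring of integers is ℤ[√-38] with discriminant 4·(-38) = -152.
283 ∤ -152, so 283 is unramified.
Euler's criterion: (-38)^141 mod 283 = 282. Thus (-38|283) = -1.
d is a non-residue mod p, hence 283 remains inert in O_K.

p is inert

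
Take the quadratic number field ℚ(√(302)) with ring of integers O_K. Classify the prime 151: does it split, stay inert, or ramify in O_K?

d = 302 ≡ 2 (mod 4), so O_K = ℤ[√302] and disc(K) = 4d = 1208.
151 divides disc(K) = 1208, so 151 ramifies.

ramified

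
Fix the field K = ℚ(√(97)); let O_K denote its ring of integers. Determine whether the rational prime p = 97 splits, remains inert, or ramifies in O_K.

d = 97 ≡ 1 (mod 4), so O_K = ℤ[(1+√97)/2] and disc(K) = d = 97.
disc(K) = 97 = 97·1, so p = 97 is ramified.

ramified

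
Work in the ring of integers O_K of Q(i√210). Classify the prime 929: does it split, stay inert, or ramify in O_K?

-210 mod 4 = 2, hence disc K = 4·(-210) = -840 and O_K = ℤ[√-210].
929 ∤ -840, so 929 is unramified.
Legendre symbol by Euler's criterion: (-210/929) ≡ (-210)^464 ≡ 1 (mod 929), i.e. (-210/929) = 1.
Legendre symbol 1 ⇒ 929 is split.

split — (929) = 𝔭₁𝔭₂ with 𝔭₁ ≠ 𝔭₂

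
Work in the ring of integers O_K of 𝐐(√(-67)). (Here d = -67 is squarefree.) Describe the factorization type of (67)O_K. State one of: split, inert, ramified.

67 is ramified

-67 mod 4 = 1, hence disc K = -67 and O_K = ℤ[(1+√-67)/2].
Ramification test: 67 | -67. The prime 67 ramifies in K.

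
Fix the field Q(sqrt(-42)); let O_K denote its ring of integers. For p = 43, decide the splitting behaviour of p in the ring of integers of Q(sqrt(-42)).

p splits

d = -42 ≡ 2 (mod 4), so O_K = ℤ[√-42] and disc(K) = 4d = -168.
Since gcd(43, -168) = 1 the prime 43 does not ramify.
(-42/43) = 1^21 mod 43 = 1, giving Legendre symbol 1.
(-42/43) = 1, so 43 splits.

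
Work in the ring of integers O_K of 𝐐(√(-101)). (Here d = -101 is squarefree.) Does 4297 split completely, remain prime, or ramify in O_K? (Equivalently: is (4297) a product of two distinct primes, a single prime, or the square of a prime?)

p is inert

d = -101 ≡ 3 (mod 4), so O_K = ℤ[√-101] and disc(K) = 4d = -404.
Since gcd(4297, -404) = 1 the prime 4297 does not ramify.
Euler's criterion: (-101)^2148 mod 4297 = 4296. Thus (-101|4297) = -1.
(-101/4297) = -1, so 4297 is inert.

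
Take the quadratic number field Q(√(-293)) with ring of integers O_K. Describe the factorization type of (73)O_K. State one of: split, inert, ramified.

split — (73) = 𝔭₁𝔭₂ with 𝔭₁ ≠ 𝔭₂

-293 mod 4 = 3, hence disc K = 4·(-293) = -1172 and O_K = ℤ[√-293].
Since gcd(73, -1172) = 1 the prime 73 does not ramify.
(-293/73) = 72^36 mod 73 = 1, giving Legendre symbol 1.
Legendre symbol 1 ⇒ 73 is split.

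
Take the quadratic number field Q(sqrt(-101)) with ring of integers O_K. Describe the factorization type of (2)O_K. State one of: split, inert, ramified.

ramifies in O_K

Since -101 ≢ 1 mod 4, the ring of integers is ℤ[√-101] with discriminant 4·(-101) = -404.
2 divides disc(K) = -404, so 2 ramifies.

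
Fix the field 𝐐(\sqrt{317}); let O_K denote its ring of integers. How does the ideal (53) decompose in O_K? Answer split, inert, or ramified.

53 splits in O_K

d = 317 ≡ 1 (mod 4), so O_K = ℤ[(1+√317)/2] and disc(K) = d = 317.
disc(K) = 317 is not divisible by 53; 53 is unramified.
Euler's criterion: 317^26 mod 53 = 1. Thus (317|53) = 1.
Legendre symbol 1 ⇒ 53 is split.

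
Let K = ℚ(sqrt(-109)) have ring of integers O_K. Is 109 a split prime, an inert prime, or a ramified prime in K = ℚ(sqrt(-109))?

p ramifies

Since -109 ≢ 1 mod 4, the ring of integers is ℤ[√-109] with discriminant 4·(-109) = -436.
109 divides disc(K) = -436, so 109 ramifies.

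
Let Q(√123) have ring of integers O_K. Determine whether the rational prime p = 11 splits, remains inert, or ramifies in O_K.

Since 123 ≢ 1 mod 4, the ring of integers is ℤ[√123] with discriminant 4·123 = 492.
disc(K) = 492 is not divisible by 11; 11 is unramified.
(123/11) = 2^5 mod 11 = 10, giving Legendre symbol -1.
Legendre symbol -1 ⇒ 11 is inert.

inert — (11) stays prime in O_K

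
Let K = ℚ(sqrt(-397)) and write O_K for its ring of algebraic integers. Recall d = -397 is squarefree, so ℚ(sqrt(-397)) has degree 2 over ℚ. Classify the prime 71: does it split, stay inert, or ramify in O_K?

splits completely

-397 mod 4 = 3, hence disc K = 4·(-397) = -1588 and O_K = ℤ[√-397].
Since gcd(71, -1588) = 1 the prime 71 does not ramify.
(-397/71) = 29^35 mod 71 = 1, giving Legendre symbol 1.
d is a quadratic residue mod p, hence 71 splits in O_K.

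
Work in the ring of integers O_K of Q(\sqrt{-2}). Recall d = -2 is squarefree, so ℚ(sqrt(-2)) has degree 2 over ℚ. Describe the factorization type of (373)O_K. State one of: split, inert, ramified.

-2 mod 4 = 2, hence disc K = 4·(-2) = -8 and O_K = ℤ[√-2].
Since gcd(373, -8) = 1 the prime 373 does not ramify.
Compute (-2/373) via Euler: 371^((373-1)/2) mod 373 = 372, so (-2/373) = -1.
(-2/373) = -1, so 373 is inert.

remains prime (inert)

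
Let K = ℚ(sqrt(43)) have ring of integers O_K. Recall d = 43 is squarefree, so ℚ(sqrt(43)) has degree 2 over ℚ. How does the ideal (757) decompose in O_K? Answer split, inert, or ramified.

p is inert

d = 43 ≡ 3 (mod 4), so O_K = ℤ[√43] and disc(K) = 4d = 172.
disc(K) = 172 is not divisible by 757; 757 is unramified.
Legendre symbol by Euler's criterion: (43/757) ≡ 43^378 ≡ 756 (mod 757), i.e. (43/757) = -1.
(43/757) = -1, so 757 is inert.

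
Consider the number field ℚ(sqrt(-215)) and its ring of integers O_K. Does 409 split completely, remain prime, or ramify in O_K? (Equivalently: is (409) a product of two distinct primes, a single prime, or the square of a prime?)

Since -215 ≡ 1 mod 4, the ring of integers is ℤ[(1+√-215)/2] with discriminant -215.
Since gcd(409, -215) = 1 the prime 409 does not ramify.
Euler's criterion: (-215)^204 mod 409 = 408. Thus (-215|409) = -1.
(-215/409) = -1, so 409 is inert.

inert — (409) stays prime in O_K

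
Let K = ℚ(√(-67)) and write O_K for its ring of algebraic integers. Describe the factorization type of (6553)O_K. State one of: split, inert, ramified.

d = -67 ≡ 1 (mod 4), so O_K = ℤ[(1+√-67)/2] and disc(K) = d = -67.
disc(K) = -67 is not divisible by 6553; 6553 is unramified.
Legendre symbol by Euler's criterion: (-67/6553) ≡ (-67)^3276 ≡ 1 (mod 6553), i.e. (-67/6553) = 1.
Legendre symbol 1 ⇒ 6553 is split.

split — (6553) = 𝔭₁𝔭₂ with 𝔭₁ ≠ 𝔭₂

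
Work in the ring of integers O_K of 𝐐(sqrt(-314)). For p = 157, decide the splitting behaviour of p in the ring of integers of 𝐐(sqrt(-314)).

d = -314 ≡ 2 (mod 4), so O_K = ℤ[√-314] and disc(K) = 4d = -1256.
disc(K) = -1256 = 157·(-8), so p = 157 is ramified.

ramified — (157) = 𝔭²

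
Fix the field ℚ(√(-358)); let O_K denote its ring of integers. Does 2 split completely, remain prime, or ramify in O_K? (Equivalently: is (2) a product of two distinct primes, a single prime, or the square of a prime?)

p ramifies

d = -358 ≡ 2 (mod 4), so O_K = ℤ[√-358] and disc(K) = 4d = -1432.
2 divides disc(K) = -1432, so 2 ramifies.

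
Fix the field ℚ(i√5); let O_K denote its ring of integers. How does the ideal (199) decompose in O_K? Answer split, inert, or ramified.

-5 mod 4 = 3, hence disc K = 4·(-5) = -20 and O_K = ℤ[√-5].
Since gcd(199, -20) = 1 the prime 199 does not ramify.
(-5/199) = 194^99 mod 199 = 198, giving Legendre symbol -1.
Legendre symbol -1 ⇒ 199 is inert.

199 remains inert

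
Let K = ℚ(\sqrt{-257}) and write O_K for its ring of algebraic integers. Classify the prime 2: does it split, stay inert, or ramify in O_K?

d = -257 ≡ 3 (mod 4), so O_K = ℤ[√-257] and disc(K) = 4d = -1028.
2 divides disc(K) = -1028, so 2 ramifies.

ramified — (2) = 𝔭²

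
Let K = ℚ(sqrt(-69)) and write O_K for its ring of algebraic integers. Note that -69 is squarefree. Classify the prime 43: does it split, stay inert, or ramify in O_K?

Since -69 ≢ 1 mod 4, the ring of integers is ℤ[√-69] with discriminant 4·(-69) = -276.
43 ∤ -276, so 43 is unramified.
Legendre symbol by Euler's criterion: (-69/43) ≡ (-69)^21 ≡ 1 (mod 43), i.e. (-69/43) = 1.
Legendre symbol 1 ⇒ 43 is split.

split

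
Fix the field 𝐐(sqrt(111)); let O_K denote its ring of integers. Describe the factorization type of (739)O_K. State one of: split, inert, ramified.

remains prime (inert)

d = 111 ≡ 3 (mod 4), so O_K = ℤ[√111] and disc(K) = 4d = 444.
Since gcd(739, 444) = 1 the prime 739 does not ramify.
(111/739) = 111^369 mod 739 = 738, giving Legendre symbol -1.
(111/739) = -1, so 739 is inert.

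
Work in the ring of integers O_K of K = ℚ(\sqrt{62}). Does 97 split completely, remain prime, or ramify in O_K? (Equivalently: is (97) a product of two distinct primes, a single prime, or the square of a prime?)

97 splits in O_K

d = 62 ≡ 2 (mod 4), so O_K = ℤ[√62] and disc(K) = 4d = 248.
Since gcd(97, 248) = 1 the prime 97 does not ramify.
Legendre symbol by Euler's criterion: (62/97) ≡ 62^48 ≡ 1 (mod 97), i.e. (62/97) = 1.
Legendre symbol 1 ⇒ 97 is split.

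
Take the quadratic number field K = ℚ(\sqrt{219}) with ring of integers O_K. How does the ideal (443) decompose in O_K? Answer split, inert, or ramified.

p is inert

219 mod 4 = 3, hence disc K = 4·219 = 876 and O_K = ℤ[√219].
disc(K) = 876 is not divisible by 443; 443 is unramified.
Euler's criterion: 219^221 mod 443 = 442. Thus (219|443) = -1.
(219/443) = -1, so 443 is inert.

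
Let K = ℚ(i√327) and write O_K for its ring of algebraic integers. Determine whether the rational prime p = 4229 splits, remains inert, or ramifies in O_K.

p is inert

Since -327 ≡ 1 mod 4, the ring of integers is ℤ[(1+√-327)/2] with discriminant -327.
disc(K) = -327 is not divisible by 4229; 4229 is unramified.
(-327/4229) = 3902^2114 mod 4229 = 4228, giving Legendre symbol -1.
(-327/4229) = -1, so 4229 is inert.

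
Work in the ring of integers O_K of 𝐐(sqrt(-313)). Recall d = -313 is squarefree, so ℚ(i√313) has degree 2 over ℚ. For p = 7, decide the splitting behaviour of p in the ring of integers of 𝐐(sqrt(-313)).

d = -313 ≡ 3 (mod 4), so O_K = ℤ[√-313] and disc(K) = 4d = -1252.
disc(K) = -1252 is not divisible by 7; 7 is unramified.
Compute (-313/7) via Euler: 2^((7-1)/2) mod 7 = 1, so (-313/7) = 1.
(-313/7) = 1, so 7 splits.

p splits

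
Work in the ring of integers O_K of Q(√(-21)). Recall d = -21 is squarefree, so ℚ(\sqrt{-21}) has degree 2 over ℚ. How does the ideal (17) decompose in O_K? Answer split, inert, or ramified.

d = -21 ≡ 3 (mod 4), so O_K = ℤ[√-21] and disc(K) = 4d = -84.
17 ∤ -84, so 17 is unramified.
Legendre symbol by Euler's criterion: (-21/17) ≡ (-21)^8 ≡ 1 (mod 17), i.e. (-21/17) = 1.
(-21/17) = 1, so 17 splits.

split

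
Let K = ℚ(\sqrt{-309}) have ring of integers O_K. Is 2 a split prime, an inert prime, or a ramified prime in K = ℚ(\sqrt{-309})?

ramified — (2) = 𝔭²

Since -309 ≢ 1 mod 4, the ring of integers is ℤ[√-309] with discriminant 4·(-309) = -1236.
disc(K) = -1236 = 2·(-618), so p = 2 is ramified.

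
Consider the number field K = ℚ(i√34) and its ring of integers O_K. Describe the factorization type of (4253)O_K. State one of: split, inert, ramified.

4253 splits in O_K

d = -34 ≡ 2 (mod 4), so O_K = ℤ[√-34] and disc(K) = 4d = -136.
disc(K) = -136 is not divisible by 4253; 4253 is unramified.
Legendre symbol by Euler's criterion: (-34/4253) ≡ (-34)^2126 ≡ 1 (mod 4253), i.e. (-34/4253) = 1.
Legendre symbol 1 ⇒ 4253 is split.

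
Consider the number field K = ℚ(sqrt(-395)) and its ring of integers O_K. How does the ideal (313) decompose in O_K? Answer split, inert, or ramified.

Since -395 ≡ 1 mod 4, the ring of integers is ℤ[(1+√-395)/2] with discriminant -395.
313 ∤ -395, so 313 is unramified.
(-395/313) = 231^156 mod 313 = 312, giving Legendre symbol -1.
Legendre symbol -1 ⇒ 313 is inert.

remains prime (inert)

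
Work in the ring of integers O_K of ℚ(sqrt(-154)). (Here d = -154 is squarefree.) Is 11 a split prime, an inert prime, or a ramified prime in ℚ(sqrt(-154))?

ramified — (11) = 𝔭²

Since -154 ≢ 1 mod 4, the ring of integers is ℤ[√-154] with discriminant 4·(-154) = -616.
Ramification test: 11 | -616. The prime 11 ramifies in K.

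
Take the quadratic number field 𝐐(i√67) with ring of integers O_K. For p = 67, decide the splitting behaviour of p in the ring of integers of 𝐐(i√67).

ramified

d = -67 ≡ 1 (mod 4), so O_K = ℤ[(1+√-67)/2] and disc(K) = d = -67.
Ramification test: 67 | -67. The prime 67 ramifies in K.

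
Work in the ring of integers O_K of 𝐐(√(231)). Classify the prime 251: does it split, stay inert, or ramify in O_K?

231 mod 4 = 3, hence disc K = 4·231 = 924 and O_K = ℤ[√231].
Since gcd(251, 924) = 1 the prime 251 does not ramify.
Legendre symbol by Euler's criterion: (231/251) ≡ 231^125 ≡ 250 (mod 251), i.e. (231/251) = -1.
d is a non-residue mod p, hence 251 remains inert in O_K.

inert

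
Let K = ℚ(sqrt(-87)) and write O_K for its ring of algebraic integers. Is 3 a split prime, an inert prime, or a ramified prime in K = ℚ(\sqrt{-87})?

-87 mod 4 = 1, hence disc K = -87 and O_K = ℤ[(1+√-87)/2].
3 divides disc(K) = -87, so 3 ramifies.

ramified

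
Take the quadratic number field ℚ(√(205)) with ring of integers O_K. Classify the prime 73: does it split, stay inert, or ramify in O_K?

205 mod 4 = 1, hence disc K = 205 and O_K = ℤ[(1+√205)/2].
73 ∤ 205, so 73 is unramified.
(205/73) = 59^36 mod 73 = 72, giving Legendre symbol -1.
Legendre symbol -1 ⇒ 73 is inert.

inert — (73) stays prime in O_K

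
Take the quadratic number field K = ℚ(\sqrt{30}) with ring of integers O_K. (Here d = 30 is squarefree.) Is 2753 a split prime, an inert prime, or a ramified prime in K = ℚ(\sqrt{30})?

splits completely

Since 30 ≢ 1 mod 4, the ring of integers is ℤ[√30] with discriminant 4·30 = 120.
Since gcd(2753, 120) = 1 the prime 2753 does not ramify.
(30/2753) = 30^1376 mod 2753 = 1, giving Legendre symbol 1.
d is a quadratic residue mod p, hence 2753 splits in O_K.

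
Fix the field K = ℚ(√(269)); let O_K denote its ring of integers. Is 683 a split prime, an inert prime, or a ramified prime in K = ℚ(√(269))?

p is inert

269 mod 4 = 1, hence disc K = 269 and O_K = ℤ[(1+√269)/2].
disc(K) = 269 is not divisible by 683; 683 is unramified.
(269/683) = 269^341 mod 683 = 682, giving Legendre symbol -1.
(269/683) = -1, so 683 is inert.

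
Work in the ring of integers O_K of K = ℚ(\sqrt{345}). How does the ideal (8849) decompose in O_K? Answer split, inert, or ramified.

d = 345 ≡ 1 (mod 4), so O_K = ℤ[(1+√345)/2] and disc(K) = d = 345.
8849 ∤ 345, so 8849 is unramified.
Legendre symbol by Euler's criterion: (345/8849) ≡ 345^4424 ≡ 1 (mod 8849), i.e. (345/8849) = 1.
d is a quadratic residue mod p, hence 8849 splits in O_K.

splits completely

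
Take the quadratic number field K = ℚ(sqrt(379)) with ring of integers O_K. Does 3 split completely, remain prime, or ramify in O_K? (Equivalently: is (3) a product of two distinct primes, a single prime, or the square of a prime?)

3 splits in O_K

379 mod 4 = 3, hence disc K = 4·379 = 1516 and O_K = ℤ[√379].
disc(K) = 1516 is not divisible by 3; 3 is unramified.
Compute (379/3) via Euler: 1^((3-1)/2) mod 3 = 1, so (379/3) = 1.
Legendre symbol 1 ⇒ 3 is split.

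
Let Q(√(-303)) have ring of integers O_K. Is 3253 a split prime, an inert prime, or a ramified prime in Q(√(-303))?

-303 mod 4 = 1, hence disc K = -303 and O_K = ℤ[(1+√-303)/2].
3253 ∤ -303, so 3253 is unramified.
Euler's criterion: (-303)^1626 mod 3253 = 1. Thus (-303|3253) = 1.
(-303/3253) = 1, so 3253 splits.

split — (3253) = 𝔭₁𝔭₂ with 𝔭₁ ≠ 𝔭₂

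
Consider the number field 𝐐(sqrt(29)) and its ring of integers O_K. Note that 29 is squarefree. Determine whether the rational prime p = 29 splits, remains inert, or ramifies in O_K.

29 mod 4 = 1, hence disc K = 29 and O_K = ℤ[(1+√29)/2].
Ramification test: 29 | 29. The prime 29 ramifies in K.

ramified — (29) = 𝔭²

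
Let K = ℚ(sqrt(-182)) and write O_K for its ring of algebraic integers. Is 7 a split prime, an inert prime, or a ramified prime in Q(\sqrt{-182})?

Since -182 ≢ 1 mod 4, the ring of integers is ℤ[√-182] with discriminant 4·(-182) = -728.
disc(K) = -728 = 7·(-104), so p = 7 is ramified.

p ramifies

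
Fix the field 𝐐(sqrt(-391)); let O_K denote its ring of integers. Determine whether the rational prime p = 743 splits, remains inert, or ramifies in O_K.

743 splits in O_K

Since -391 ≡ 1 mod 4, the ring of integers is ℤ[(1+√-391)/2] with discriminant -391.
743 ∤ -391, so 743 is unramified.
Compute (-391/743) via Euler: 352^((743-1)/2) mod 743 = 1, so (-391/743) = 1.
(-391/743) = 1, so 743 splits.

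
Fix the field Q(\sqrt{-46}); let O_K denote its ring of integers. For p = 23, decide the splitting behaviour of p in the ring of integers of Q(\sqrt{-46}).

Since -46 ≢ 1 mod 4, the ring of integers is ℤ[√-46] with discriminant 4·(-46) = -184.
23 divides disc(K) = -184, so 23 ramifies.

23 is ramified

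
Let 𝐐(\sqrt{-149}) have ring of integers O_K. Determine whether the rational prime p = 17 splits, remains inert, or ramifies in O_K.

-149 mod 4 = 3, hence disc K = 4·(-149) = -596 and O_K = ℤ[√-149].
disc(K) = -596 is not divisible by 17; 17 is unramified.
(-149/17) = 4^8 mod 17 = 1, giving Legendre symbol 1.
Legendre symbol 1 ⇒ 17 is split.

split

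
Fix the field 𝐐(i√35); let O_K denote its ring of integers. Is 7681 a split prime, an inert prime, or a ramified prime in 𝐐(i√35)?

Since -35 ≡ 1 mod 4, the ring of integers is ℤ[(1+√-35)/2] with discriminant -35.
7681 ∤ -35, so 7681 is unramified.
(-35/7681) = 7646^3840 mod 7681 = 1, giving Legendre symbol 1.
Legendre symbol 1 ⇒ 7681 is split.

split — (7681) = 𝔭₁𝔭₂ with 𝔭₁ ≠ 𝔭₂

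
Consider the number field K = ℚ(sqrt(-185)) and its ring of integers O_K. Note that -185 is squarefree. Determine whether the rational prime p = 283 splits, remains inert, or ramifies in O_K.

Since -185 ≢ 1 mod 4, the ring of integers is ℤ[√-185] with discriminant 4·(-185) = -740.
Since gcd(283, -740) = 1 the prime 283 does not ramify.
(-185/283) = 98^141 mod 283 = 282, giving Legendre symbol -1.
d is a non-residue mod p, hence 283 remains inert in O_K.

inert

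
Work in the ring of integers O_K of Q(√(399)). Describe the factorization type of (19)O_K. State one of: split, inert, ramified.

ramified

Since 399 ≢ 1 mod 4, the ring of integers is ℤ[√399] with discriminant 4·399 = 1596.
disc(K) = 1596 = 19·84, so p = 19 is ramified.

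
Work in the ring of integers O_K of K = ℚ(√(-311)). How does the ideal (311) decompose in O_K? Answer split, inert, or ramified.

-311 mod 4 = 1, hence disc K = -311 and O_K = ℤ[(1+√-311)/2].
disc(K) = -311 = 311·(-1), so p = 311 is ramified.

311 is ramified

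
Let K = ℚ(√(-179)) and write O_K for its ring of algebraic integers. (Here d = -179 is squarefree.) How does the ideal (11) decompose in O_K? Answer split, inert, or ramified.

Since -179 ≡ 1 mod 4, the ring of integers is ℤ[(1+√-179)/2] with discriminant -179.
11 ∤ -179, so 11 is unramified.
Euler's criterion: (-179)^5 mod 11 = 10. Thus (-179|11) = -1.
(-179/11) = -1, so 11 is inert.

11 remains inert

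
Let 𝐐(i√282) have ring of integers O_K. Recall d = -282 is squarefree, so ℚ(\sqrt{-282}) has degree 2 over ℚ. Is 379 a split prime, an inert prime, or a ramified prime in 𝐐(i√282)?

split

Since -282 ≢ 1 mod 4, the ring of integers is ℤ[√-282] with discriminant 4·(-282) = -1128.
379 ∤ -1128, so 379 is unramified.
(-282/379) = 97^189 mod 379 = 1, giving Legendre symbol 1.
(-282/379) = 1, so 379 splits.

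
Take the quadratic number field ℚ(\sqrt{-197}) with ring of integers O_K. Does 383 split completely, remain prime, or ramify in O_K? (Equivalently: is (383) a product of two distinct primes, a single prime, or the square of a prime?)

split — (383) = 𝔭₁𝔭₂ with 𝔭₁ ≠ 𝔭₂

d = -197 ≡ 3 (mod 4), so O_K = ℤ[√-197] and disc(K) = 4d = -788.
Since gcd(383, -788) = 1 the prime 383 does not ramify.
(-197/383) = 186^191 mod 383 = 1, giving Legendre symbol 1.
d is a quadratic residue mod p, hence 383 splits in O_K.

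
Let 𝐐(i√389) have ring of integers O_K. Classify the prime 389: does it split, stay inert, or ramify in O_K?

-389 mod 4 = 3, hence disc K = 4·(-389) = -1556 and O_K = ℤ[√-389].
389 divides disc(K) = -1556, so 389 ramifies.

ramifies in O_K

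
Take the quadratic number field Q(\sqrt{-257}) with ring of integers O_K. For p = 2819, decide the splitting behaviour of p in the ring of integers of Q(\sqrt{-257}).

p is inert

-257 mod 4 = 3, hence disc K = 4·(-257) = -1028 and O_K = ℤ[√-257].
disc(K) = -1028 is not divisible by 2819; 2819 is unramified.
(-257/2819) = 2562^1409 mod 2819 = 2818, giving Legendre symbol -1.
(-257/2819) = -1, so 2819 is inert.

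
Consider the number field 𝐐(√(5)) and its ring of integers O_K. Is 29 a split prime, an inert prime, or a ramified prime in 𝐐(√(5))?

5 mod 4 = 1, hence disc K = 5 and O_K = ℤ[(1+√5)/2].
disc(K) = 5 is not divisible by 29; 29 is unramified.
Compute (5/29) via Euler: 5^((29-1)/2) mod 29 = 1, so (5/29) = 1.
Legendre symbol 1 ⇒ 29 is split.

p splits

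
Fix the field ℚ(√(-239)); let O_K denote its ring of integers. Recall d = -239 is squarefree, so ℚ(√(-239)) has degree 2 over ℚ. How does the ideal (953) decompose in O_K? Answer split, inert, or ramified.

Since -239 ≡ 1 mod 4, the ring of integers is ℤ[(1+√-239)/2] with discriminant -239.
Since gcd(953, -239) = 1 the prime 953 does not ramify.
(-239/953) = 714^476 mod 953 = 952, giving Legendre symbol -1.
(-239/953) = -1, so 953 is inert.

inert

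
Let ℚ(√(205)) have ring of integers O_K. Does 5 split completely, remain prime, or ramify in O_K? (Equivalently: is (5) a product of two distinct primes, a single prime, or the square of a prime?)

d = 205 ≡ 1 (mod 4), so O_K = ℤ[(1+√205)/2] and disc(K) = d = 205.
5 divides disc(K) = 205, so 5 ramifies.

5 is ramified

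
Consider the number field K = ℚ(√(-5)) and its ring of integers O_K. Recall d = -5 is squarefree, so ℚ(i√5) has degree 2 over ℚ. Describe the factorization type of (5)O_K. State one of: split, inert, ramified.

d = -5 ≡ 3 (mod 4), so O_K = ℤ[√-5] and disc(K) = 4d = -20.
Ramification test: 5 | -20. The prime 5 ramifies in K.

p ramifies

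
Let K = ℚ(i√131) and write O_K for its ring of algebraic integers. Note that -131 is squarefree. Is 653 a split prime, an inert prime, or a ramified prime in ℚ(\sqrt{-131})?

-131 mod 4 = 1, hence disc K = -131 and O_K = ℤ[(1+√-131)/2].
653 ∤ -131, so 653 is unramified.
Euler's criterion: (-131)^326 mod 653 = 1. Thus (-131|653) = 1.
(-131/653) = 1, so 653 splits.

p splits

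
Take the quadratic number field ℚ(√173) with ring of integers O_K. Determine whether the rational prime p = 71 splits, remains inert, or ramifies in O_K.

inert

173 mod 4 = 1, hence disc K = 173 and O_K = ℤ[(1+√173)/2].
71 ∤ 173, so 71 is unramified.
(173/71) = 31^35 mod 71 = 70, giving Legendre symbol -1.
Legendre symbol -1 ⇒ 71 is inert.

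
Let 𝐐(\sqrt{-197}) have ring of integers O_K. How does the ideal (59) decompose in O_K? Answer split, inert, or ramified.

inert — (59) stays prime in O_K

Since -197 ≢ 1 mod 4, the ring of integers is ℤ[√-197] with discriminant 4·(-197) = -788.
Since gcd(59, -788) = 1 the prime 59 does not ramify.
Compute (-197/59) via Euler: 39^((59-1)/2) mod 59 = 58, so (-197/59) = -1.
d is a non-residue mod p, hence 59 remains inert in O_K.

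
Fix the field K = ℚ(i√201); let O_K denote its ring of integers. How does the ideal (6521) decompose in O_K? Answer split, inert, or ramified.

6521 remains inert

Since -201 ≢ 1 mod 4, the ring of integers is ℤ[√-201] with discriminant 4·(-201) = -804.
disc(K) = -804 is not divisible by 6521; 6521 is unramified.
Euler's criterion: (-201)^3260 mod 6521 = 6520. Thus (-201|6521) = -1.
(-201/6521) = -1, so 6521 is inert.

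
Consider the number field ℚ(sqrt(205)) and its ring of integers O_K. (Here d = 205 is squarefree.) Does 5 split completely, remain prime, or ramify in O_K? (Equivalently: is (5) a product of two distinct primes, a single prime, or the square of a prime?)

p ramifies

d = 205 ≡ 1 (mod 4), so O_K = ℤ[(1+√205)/2] and disc(K) = d = 205.
5 divides disc(K) = 205, so 5 ramifies.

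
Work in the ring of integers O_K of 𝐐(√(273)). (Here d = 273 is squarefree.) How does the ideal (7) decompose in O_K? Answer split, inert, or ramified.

273 mod 4 = 1, hence disc K = 273 and O_K = ℤ[(1+√273)/2].
7 divides disc(K) = 273, so 7 ramifies.

p ramifies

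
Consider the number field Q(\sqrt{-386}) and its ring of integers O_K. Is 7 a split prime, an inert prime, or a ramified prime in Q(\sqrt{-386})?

-386 mod 4 = 2, hence disc K = 4·(-386) = -1544 and O_K = ℤ[√-386].
Since gcd(7, -1544) = 1 the prime 7 does not ramify.
Euler's criterion: (-386)^3 mod 7 = 6. Thus (-386|7) = -1.
d is a non-residue mod p, hence 7 remains inert in O_K.

p is inert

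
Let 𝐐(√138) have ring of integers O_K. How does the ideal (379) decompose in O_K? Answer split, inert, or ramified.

d = 138 ≡ 2 (mod 4), so O_K = ℤ[√138] and disc(K) = 4d = 552.
Since gcd(379, 552) = 1 the prime 379 does not ramify.
(138/379) = 138^189 mod 379 = 1, giving Legendre symbol 1.
(138/379) = 1, so 379 splits.

splits completely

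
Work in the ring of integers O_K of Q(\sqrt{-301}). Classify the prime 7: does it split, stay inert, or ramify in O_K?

d = -301 ≡ 3 (mod 4), so O_K = ℤ[√-301] and disc(K) = 4d = -1204.
7 divides disc(K) = -1204, so 7 ramifies.

p ramifies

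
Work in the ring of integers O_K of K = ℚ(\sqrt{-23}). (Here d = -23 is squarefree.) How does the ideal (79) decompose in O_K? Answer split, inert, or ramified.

-23 mod 4 = 1, hence disc K = -23 and O_K = ℤ[(1+√-23)/2].
79 ∤ -23, so 79 is unramified.
Legendre symbol by Euler's criterion: (-23/79) ≡ (-23)^39 ≡ 78 (mod 79), i.e. (-23/79) = -1.
Legendre symbol -1 ⇒ 79 is inert.

remains prime (inert)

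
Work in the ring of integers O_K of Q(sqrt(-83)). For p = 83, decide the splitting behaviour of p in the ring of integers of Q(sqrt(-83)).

Since -83 ≡ 1 mod 4, the ring of integers is ℤ[(1+√-83)/2] with discriminant -83.
Ramification test: 83 | -83. The prime 83 ramifies in K.

p ramifies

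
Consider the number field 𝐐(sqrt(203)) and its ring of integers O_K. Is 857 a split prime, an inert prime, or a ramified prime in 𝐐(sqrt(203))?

remains prime (inert)

d = 203 ≡ 3 (mod 4), so O_K = ℤ[√203] and disc(K) = 4d = 812.
857 ∤ 812, so 857 is unramified.
Euler's criterion: 203^428 mod 857 = 856. Thus (203|857) = -1.
d is a non-residue mod p, hence 857 remains inert in O_K.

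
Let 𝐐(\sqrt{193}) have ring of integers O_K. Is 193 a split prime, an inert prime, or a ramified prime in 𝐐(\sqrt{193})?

ramified — (193) = 𝔭²

193 mod 4 = 1, hence disc K = 193 and O_K = ℤ[(1+√193)/2].
193 divides disc(K) = 193, so 193 ramifies.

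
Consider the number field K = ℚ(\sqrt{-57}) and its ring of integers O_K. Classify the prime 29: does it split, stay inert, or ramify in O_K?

29 splits in O_K

-57 mod 4 = 3, hence disc K = 4·(-57) = -228 and O_K = ℤ[√-57].
disc(K) = -228 is not divisible by 29; 29 is unramified.
Compute (-57/29) via Euler: 1^((29-1)/2) mod 29 = 1, so (-57/29) = 1.
d is a quadratic residue mod p, hence 29 splits in O_K.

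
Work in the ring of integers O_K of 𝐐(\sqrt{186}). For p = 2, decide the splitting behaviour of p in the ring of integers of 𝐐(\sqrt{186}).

2 is ramified

d = 186 ≡ 2 (mod 4), so O_K = ℤ[√186] and disc(K) = 4d = 744.
2 divides disc(K) = 744, so 2 ramifies.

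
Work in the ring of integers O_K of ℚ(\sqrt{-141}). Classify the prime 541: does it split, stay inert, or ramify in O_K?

split — (541) = 𝔭₁𝔭₂ with 𝔭₁ ≠ 𝔭₂

Since -141 ≢ 1 mod 4, the ring of integers is ℤ[√-141] with discriminant 4·(-141) = -564.
541 ∤ -564, so 541 is unramified.
Compute (-141/541) via Euler: 400^((541-1)/2) mod 541 = 1, so (-141/541) = 1.
Legendre symbol 1 ⇒ 541 is split.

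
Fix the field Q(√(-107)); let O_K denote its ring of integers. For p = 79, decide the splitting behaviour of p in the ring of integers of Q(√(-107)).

splits completely

d = -107 ≡ 1 (mod 4), so O_K = ℤ[(1+√-107)/2] and disc(K) = d = -107.
79 ∤ -107, so 79 is unramified.
Legendre symbol by Euler's criterion: (-107/79) ≡ (-107)^39 ≡ 1 (mod 79), i.e. (-107/79) = 1.
Legendre symbol 1 ⇒ 79 is split.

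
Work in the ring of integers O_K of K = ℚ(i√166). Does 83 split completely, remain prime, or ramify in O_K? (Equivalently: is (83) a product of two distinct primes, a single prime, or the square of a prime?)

Since -166 ≢ 1 mod 4, the ring of integers is ℤ[√-166] with discriminant 4·(-166) = -664.
disc(K) = -664 = 83·(-8), so p = 83 is ramified.

ramifies in O_K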